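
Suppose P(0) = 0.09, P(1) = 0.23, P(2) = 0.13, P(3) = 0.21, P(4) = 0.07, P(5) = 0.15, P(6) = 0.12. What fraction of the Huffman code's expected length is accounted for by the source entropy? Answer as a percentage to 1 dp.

Entropy H = −Σ p log₂ p ≈ 2.7020 bits.
Huffman merges: 7/100+9/100→4/25; 3/25+13/100→1/4; 3/20+4/25→31/100; 21/100+23/100→11/25; 1/4+31/100→14/25; 11/25+14/25→1. L = 68/25 ≈ 2.7200.
Efficiency = H/L = 2.7020/2.7200 = 99.3%.

99.3%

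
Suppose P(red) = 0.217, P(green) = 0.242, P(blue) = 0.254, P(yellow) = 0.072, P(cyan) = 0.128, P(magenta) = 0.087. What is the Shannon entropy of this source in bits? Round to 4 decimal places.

2.4353 bits

H = −Σ pᵢ log₂ pᵢ.
−0.217·log₂(0.217) = 0.4783
−0.242·log₂(0.242) = 0.4954
−0.254·log₂(0.254) = 0.5022
−0.072·log₂(0.072) = 0.2733
−0.128·log₂(0.128) = 0.3796
−0.087·log₂(0.087) = 0.3065
Sum ≈ 2.4353 → 2.4353 bits.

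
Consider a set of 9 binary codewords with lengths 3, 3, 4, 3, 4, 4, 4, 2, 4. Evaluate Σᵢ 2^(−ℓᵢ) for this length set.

With common denominator 2^4 = 16: Σ 2^(−ℓᵢ) = 2/16 + 2/16 + 1/16 + 2/16 + 1/16 + 1/16 + 1/16 + 4/16 + 1/16 = 15/16 = 0.9375.

0.9375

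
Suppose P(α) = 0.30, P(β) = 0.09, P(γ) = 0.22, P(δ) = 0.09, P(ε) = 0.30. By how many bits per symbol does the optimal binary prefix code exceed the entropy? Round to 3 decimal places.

Entropy H = −Σ p log₂ p ≈ 2.1481 bits.
Huffman merges: 9/100+9/100→9/50; 9/50+11/50→2/5; 3/10+3/10→3/5; 2/5+3/5→1. L = 109/50 ≈ 2.1800.
L − H = 2.1800 − 2.1481 = 0.032 bits.

0.032 bits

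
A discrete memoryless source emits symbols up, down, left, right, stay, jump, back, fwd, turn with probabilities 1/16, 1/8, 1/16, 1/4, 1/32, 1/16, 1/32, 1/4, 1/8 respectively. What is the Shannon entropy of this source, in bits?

Each probability is a power of 1/2, so log₂(1/p) is an integer.
H = Σ p·log₂(1/p) = 1/16·4 + 1/8·3 + 1/16·4 + 1/4·2 + 1/32·5 + 1/16·4 + 1/32·5 + 1/4·2 + 1/8·3 = 2.8125 bits.

2.8125 bits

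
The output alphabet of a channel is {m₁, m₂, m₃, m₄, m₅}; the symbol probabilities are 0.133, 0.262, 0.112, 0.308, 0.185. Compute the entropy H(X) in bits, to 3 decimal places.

2.221 bits

H = −Σ pᵢ log₂ pᵢ.
−0.133·log₂(0.133) = 0.3871
−0.262·log₂(0.262) = 0.5063
−0.112·log₂(0.112) = 0.3537
−0.308·log₂(0.308) = 0.5233
−0.185·log₂(0.185) = 0.4504
Sum ≈ 2.2208 → 2.221 bits.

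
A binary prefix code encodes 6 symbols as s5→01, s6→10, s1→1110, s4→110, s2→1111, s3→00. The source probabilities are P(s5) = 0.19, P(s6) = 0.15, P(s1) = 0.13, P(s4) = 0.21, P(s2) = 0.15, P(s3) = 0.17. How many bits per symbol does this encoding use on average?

2.77 bits/symbol

L̄ = Σ pᵢ·ℓᵢ = 0.19·2 + 0.15·2 + 0.13·4 + 0.21·3 + 0.15·4 + 0.17·2 = 2.77 bits/symbol.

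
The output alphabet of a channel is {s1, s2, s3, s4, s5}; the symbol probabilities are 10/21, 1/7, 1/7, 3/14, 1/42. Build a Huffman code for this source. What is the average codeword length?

2 bits/symbol

Repeatedly combine the two least-probable nodes; the expected code length is the sum of the merged weights.
merge 1/42 + 1/7 → 1/6
merge 1/7 + 1/6 → 13/42
merge 3/14 + 13/42 → 11/21
merge 10/21 + 11/21 → 1
L = 1/6 + 13/42 + 11/21 + 1 = 2 bits/symbol.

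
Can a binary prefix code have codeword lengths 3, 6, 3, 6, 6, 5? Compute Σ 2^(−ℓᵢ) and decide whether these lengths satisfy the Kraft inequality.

With common denominator 2^6 = 64: Σ 2^(−ℓᵢ) = 8/64 + 1/64 + 8/64 + 1/64 + 1/64 + 2/64 = 21/64 = 0.328125.
Kraft's inequality requires Σ ≤ 1; here Σ = 0.328125 ≤ 1, so such a prefix code exists.

0.328125; yes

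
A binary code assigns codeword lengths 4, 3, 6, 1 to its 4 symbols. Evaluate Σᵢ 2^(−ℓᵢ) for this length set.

With common denominator 2^6 = 64: Σ 2^(−ℓᵢ) = 4/64 + 8/64 + 1/64 + 32/64 = 45/64 = 0.703125.

0.703125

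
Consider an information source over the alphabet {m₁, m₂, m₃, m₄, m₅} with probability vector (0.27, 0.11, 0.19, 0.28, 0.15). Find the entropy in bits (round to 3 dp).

H = −Σ pᵢ log₂ pᵢ.
−0.27·log₂(0.27) = 0.5100
−0.11·log₂(0.11) = 0.3503
−0.19·log₂(0.19) = 0.4552
−0.28·log₂(0.28) = 0.5142
−0.15·log₂(0.15) = 0.4105
Sum ≈ 2.2403 → 2.240 bits.

2.240 bits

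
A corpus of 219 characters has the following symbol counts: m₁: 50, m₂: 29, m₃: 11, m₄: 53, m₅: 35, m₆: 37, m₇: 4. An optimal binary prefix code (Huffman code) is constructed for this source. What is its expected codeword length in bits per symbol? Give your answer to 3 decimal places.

2.598 bits/symbol

Probabilities are the counts divided by 219.
Repeatedly combine the two least-probable nodes; the expected code length is the sum of the merged weights.
merge 4/219 + 11/219 → 5/73
merge 5/73 + 29/219 → 44/219
merge 35/219 + 37/219 → 24/73
merge 44/219 + 50/219 → 94/219
merge 53/219 + 24/73 → 125/219
merge 94/219 + 125/219 → 1
L = 5/73 + 44/219 + 24/73 + 94/219 + 125/219 + 1 = 569/219 ≈ 2.598 bits/symbol.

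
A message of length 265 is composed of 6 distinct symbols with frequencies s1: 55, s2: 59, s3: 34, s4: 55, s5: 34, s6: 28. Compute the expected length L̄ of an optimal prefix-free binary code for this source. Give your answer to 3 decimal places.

Probabilities are the counts divided by 265.
Repeatedly combine the two least-probable nodes; the expected code length is the sum of the merged weights.
merge 28/265 + 34/265 → 62/265
merge 34/265 + 11/53 → 89/265
merge 11/53 + 59/265 → 114/265
merge 62/265 + 89/265 → 151/265
merge 114/265 + 151/265 → 1
L = 62/265 + 89/265 + 114/265 + 151/265 + 1 = 681/265 ≈ 2.570 bits/symbol.

2.570 bits/symbol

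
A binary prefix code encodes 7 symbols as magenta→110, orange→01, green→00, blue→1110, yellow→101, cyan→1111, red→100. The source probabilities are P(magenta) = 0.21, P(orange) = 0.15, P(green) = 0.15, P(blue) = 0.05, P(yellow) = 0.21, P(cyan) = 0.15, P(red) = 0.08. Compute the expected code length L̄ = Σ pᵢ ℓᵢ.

2.9 bits/symbol

L̄ = Σ pᵢ·ℓᵢ = 0.21·3 + 0.15·2 + 0.15·2 + 0.05·4 + 0.21·3 + 0.15·4 + 0.08·3 = 2.9 bits/symbol.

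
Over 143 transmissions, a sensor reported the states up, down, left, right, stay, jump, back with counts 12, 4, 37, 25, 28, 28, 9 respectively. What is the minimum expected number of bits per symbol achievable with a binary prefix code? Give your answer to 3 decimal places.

Probabilities are the counts divided by 143.
Repeatedly combine the two least-probable nodes; the expected code length is the sum of the merged weights.
merge 4/143 + 9/143 → 1/11
merge 12/143 + 1/11 → 25/143
merge 25/143 + 25/143 → 50/143
merge 28/143 + 28/143 → 56/143
merge 37/143 + 50/143 → 87/143
merge 56/143 + 87/143 → 1
L = 1/11 + 25/143 + 50/143 + 56/143 + 87/143 + 1 = 34/13 ≈ 2.615 bits/symbol.

2.615 bits/symbol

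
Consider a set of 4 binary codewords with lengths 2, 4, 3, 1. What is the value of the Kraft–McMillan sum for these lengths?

0.9375

With common denominator 2^4 = 16: Σ 2^(−ℓᵢ) = 4/16 + 1/16 + 2/16 + 8/16 = 15/16 = 0.9375.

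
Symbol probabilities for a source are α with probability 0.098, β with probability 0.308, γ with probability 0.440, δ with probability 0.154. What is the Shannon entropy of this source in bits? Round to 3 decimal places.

1.788 bits

H = −Σ pᵢ log₂ pᵢ.
−0.098·log₂(0.098) = 0.3284
−0.308·log₂(0.308) = 0.5233
−0.440·log₂(0.440) = 0.5211
−0.154·log₂(0.154) = 0.4156
Sum ≈ 1.7885 → 1.788 bits.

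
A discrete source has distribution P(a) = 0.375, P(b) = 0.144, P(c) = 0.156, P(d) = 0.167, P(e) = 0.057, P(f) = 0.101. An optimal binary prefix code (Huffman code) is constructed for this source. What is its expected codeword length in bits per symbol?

Repeatedly combine the two least-probable nodes; the expected code length is the sum of the merged weights.
merge 57/1000 + 101/1000 → 79/500
merge 18/125 + 39/250 → 3/10
merge 79/500 + 167/1000 → 13/40
merge 3/10 + 13/40 → 5/8
merge 3/8 + 5/8 → 1
L = 79/500 + 3/10 + 13/40 + 5/8 + 1 = 301/125 = 2.408 bits/symbol.

2.408 bits/symbol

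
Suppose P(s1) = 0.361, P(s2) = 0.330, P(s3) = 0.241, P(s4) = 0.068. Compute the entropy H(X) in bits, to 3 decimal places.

H = −Σ pᵢ log₂ pᵢ.
−0.361·log₂(0.361) = 0.5306
−0.330·log₂(0.330) = 0.5278
−0.241·log₂(0.241) = 0.4947
−0.068·log₂(0.068) = 0.2637
Sum ≈ 1.8169 → 1.817 bits.

1.817 bits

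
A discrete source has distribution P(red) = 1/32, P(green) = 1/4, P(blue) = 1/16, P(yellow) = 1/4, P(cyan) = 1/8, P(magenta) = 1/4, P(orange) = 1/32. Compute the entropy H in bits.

2.4375 bits

Each probability is a power of 1/2, so log₂(1/p) is an integer.
H = Σ p·log₂(1/p) = 1/32·5 + 1/4·2 + 1/16·4 + 1/4·2 + 1/8·3 + 1/4·2 + 1/32·5 = 2.4375 bits.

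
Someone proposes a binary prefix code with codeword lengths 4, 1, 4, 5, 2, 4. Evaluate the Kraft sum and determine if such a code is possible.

With common denominator 2^5 = 32: Σ 2^(−ℓᵢ) = 2/32 + 16/32 + 2/32 + 1/32 + 8/32 + 2/32 = 31/32 = 0.96875.
Kraft's inequality requires Σ ≤ 1; here Σ = 0.96875 ≤ 1, so such a prefix code exists.

0.96875; yes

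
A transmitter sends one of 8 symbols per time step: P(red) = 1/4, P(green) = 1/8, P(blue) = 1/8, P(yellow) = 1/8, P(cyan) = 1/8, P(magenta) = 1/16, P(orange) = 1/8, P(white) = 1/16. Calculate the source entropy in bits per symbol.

Each probability is a power of 1/2, so log₂(1/p) is an integer.
H = Σ p·log₂(1/p) = 1/4·2 + 1/8·3 + 1/8·3 + 1/8·3 + 1/8·3 + 1/16·4 + 1/8·3 + 1/16·4 = 2.875 bits.

2.875 bits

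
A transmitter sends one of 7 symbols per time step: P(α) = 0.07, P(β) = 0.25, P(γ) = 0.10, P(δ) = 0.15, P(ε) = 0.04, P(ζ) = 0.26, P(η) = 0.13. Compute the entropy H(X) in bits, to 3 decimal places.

H = −Σ pᵢ log₂ pᵢ.
−0.07·log₂(0.07) = 0.2686
−0.25·log₂(0.25) = 0.5000
−0.10·log₂(0.10) = 0.3322
−0.15·log₂(0.15) = 0.4105
−0.04·log₂(0.04) = 0.1858
−0.26·log₂(0.26) = 0.5053
−0.13·log₂(0.13) = 0.3826
Sum ≈ 2.5850 → 2.585 bits.

2.585 bits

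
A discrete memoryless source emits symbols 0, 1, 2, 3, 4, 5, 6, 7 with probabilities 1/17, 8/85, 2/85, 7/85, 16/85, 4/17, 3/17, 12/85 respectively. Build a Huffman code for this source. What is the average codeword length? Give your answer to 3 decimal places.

Repeatedly combine the two least-probable nodes; the expected code length is the sum of the merged weights.
merge 2/85 + 1/17 → 7/85
merge 7/85 + 7/85 → 14/85
merge 8/85 + 12/85 → 4/17
merge 14/85 + 3/17 → 29/85
merge 16/85 + 4/17 → 36/85
merge 4/17 + 29/85 → 49/85
merge 36/85 + 49/85 → 1
L = 7/85 + 14/85 + 4/17 + 29/85 + 36/85 + 49/85 + 1 = 48/17 ≈ 2.824 bits/symbol.

2.824 bits/symbol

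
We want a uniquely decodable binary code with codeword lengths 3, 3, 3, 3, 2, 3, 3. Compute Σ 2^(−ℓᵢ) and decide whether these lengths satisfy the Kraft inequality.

With common denominator 2^3 = 8: Σ 2^(−ℓᵢ) = 1/8 + 1/8 + 1/8 + 1/8 + 2/8 + 1/8 + 1/8 = 8/8 = 1.
Kraft's inequality requires Σ ≤ 1; here Σ = 1 ≤ 1, so such a prefix code exists.

1; yes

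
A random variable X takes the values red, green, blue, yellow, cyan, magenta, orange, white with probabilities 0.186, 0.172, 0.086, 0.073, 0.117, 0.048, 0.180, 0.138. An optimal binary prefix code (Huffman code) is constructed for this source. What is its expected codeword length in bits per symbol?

Repeatedly combine the two least-probable nodes; the expected code length is the sum of the merged weights.
merge 6/125 + 73/1000 → 121/1000
merge 43/500 + 117/1000 → 203/1000
merge 121/1000 + 69/500 → 259/1000
merge 43/250 + 9/50 → 44/125
merge 93/500 + 203/1000 → 389/1000
merge 259/1000 + 44/125 → 611/1000
merge 389/1000 + 611/1000 → 1
L = 121/1000 + 203/1000 + 259/1000 + 44/125 + 389/1000 + 611/1000 + 1 = 587/200 = 2.935 bits/symbol.

2.935 bits/symbol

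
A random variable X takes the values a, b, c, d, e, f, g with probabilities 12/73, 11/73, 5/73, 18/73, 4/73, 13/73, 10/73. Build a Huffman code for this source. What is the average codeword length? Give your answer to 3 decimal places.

Repeatedly combine the two least-probable nodes; the expected code length is the sum of the merged weights.
merge 4/73 + 5/73 → 9/73
merge 9/73 + 10/73 → 19/73
merge 11/73 + 12/73 → 23/73
merge 13/73 + 18/73 → 31/73
merge 19/73 + 23/73 → 42/73
merge 31/73 + 42/73 → 1
L = 9/73 + 19/73 + 23/73 + 31/73 + 42/73 + 1 = 197/73 ≈ 2.699 bits/symbol.

2.699 bits/symbol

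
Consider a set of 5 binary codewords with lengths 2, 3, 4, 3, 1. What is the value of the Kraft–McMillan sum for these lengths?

With common denominator 2^4 = 16: Σ 2^(−ℓᵢ) = 4/16 + 2/16 + 1/16 + 2/16 + 8/16 = 17/16 = 1.0625.

1.0625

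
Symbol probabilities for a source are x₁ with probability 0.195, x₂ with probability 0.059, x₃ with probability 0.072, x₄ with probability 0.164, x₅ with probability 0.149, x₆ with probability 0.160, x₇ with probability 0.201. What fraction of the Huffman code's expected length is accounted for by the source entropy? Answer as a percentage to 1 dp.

98.7%

Entropy H = −Σ p log₂ p ≈ 2.6994 bits.
Huffman merges: 59/1000+9/125→131/1000; 131/1000+149/1000→7/25; 4/25+41/250→81/250; 39/200+201/1000→99/250; 7/25+81/250→151/250; 99/250+151/250→1. L = 547/200 ≈ 2.7350.
Efficiency = H/L = 2.6994/2.7350 = 98.7%.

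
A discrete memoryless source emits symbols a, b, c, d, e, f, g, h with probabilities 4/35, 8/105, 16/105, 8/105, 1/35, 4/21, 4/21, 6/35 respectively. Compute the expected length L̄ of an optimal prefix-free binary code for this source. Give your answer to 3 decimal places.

2.905 bits/symbol

Repeatedly combine the two least-probable nodes; the expected code length is the sum of the merged weights.
merge 1/35 + 8/105 → 11/105
merge 8/105 + 11/105 → 19/105
merge 4/35 + 16/105 → 4/15
merge 6/35 + 19/105 → 37/105
merge 4/21 + 4/21 → 8/21
merge 4/15 + 37/105 → 13/21
merge 8/21 + 13/21 → 1
L = 11/105 + 19/105 + 4/15 + 37/105 + 8/21 + 13/21 + 1 = 61/21 ≈ 2.905 bits/symbol.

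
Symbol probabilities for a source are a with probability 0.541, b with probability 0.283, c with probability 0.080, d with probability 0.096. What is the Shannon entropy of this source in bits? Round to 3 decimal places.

1.611 bits

H = −Σ pᵢ log₂ pᵢ.
−0.541·log₂(0.541) = 0.4795
−0.283·log₂(0.283) = 0.5154
−0.080·log₂(0.080) = 0.2915
−0.096·log₂(0.096) = 0.3246
Sum ≈ 1.6109 → 1.611 bits.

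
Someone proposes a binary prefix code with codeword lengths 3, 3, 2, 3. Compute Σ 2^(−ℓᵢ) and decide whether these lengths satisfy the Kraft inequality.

0.625; yes

With common denominator 2^3 = 8: Σ 2^(−ℓᵢ) = 1/8 + 1/8 + 2/8 + 1/8 = 5/8 = 0.625.
Kraft's inequality requires Σ ≤ 1; here Σ = 0.625 ≤ 1, so such a prefix code exists.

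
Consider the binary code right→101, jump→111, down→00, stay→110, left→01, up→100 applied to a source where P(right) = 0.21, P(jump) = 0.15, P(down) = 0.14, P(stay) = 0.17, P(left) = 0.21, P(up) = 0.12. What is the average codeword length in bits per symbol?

2.65 bits/symbol

L̄ = Σ pᵢ·ℓᵢ = 0.21·3 + 0.15·3 + 0.14·2 + 0.17·3 + 0.21·2 + 0.12·3 = 2.65 bits/symbol.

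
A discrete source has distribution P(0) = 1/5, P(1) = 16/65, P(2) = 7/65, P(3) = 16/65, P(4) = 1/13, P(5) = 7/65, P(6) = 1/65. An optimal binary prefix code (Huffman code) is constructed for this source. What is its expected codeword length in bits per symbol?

2.6 bits/symbol

Repeatedly combine the two least-probable nodes; the expected code length is the sum of the merged weights.
merge 1/65 + 1/13 → 6/65
merge 6/65 + 7/65 → 1/5
merge 7/65 + 1/5 → 4/13
merge 1/5 + 16/65 → 29/65
merge 16/65 + 4/13 → 36/65
merge 29/65 + 36/65 → 1
L = 6/65 + 1/5 + 4/13 + 29/65 + 36/65 + 1 = 13/5 = 2.6 bits/symbol.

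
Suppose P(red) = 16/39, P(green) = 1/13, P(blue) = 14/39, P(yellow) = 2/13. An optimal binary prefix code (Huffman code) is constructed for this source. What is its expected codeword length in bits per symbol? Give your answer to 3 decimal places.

Repeatedly combine the two least-probable nodes; the expected code length is the sum of the merged weights.
merge 1/13 + 2/13 → 3/13
merge 3/13 + 14/39 → 23/39
merge 16/39 + 23/39 → 1
L = 3/13 + 23/39 + 1 = 71/39 ≈ 1.821 bits/symbol.

1.821 bits/symbol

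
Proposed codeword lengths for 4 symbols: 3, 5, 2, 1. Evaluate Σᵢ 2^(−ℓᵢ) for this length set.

0.90625

With common denominator 2^5 = 32: Σ 2^(−ℓᵢ) = 4/32 + 1/32 + 8/32 + 16/32 = 29/32 = 0.90625.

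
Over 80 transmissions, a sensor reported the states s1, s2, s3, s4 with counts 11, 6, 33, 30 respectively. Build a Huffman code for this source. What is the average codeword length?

Probabilities are the counts divided by 80.
Repeatedly combine the two least-probable nodes; the expected code length is the sum of the merged weights.
merge 3/40 + 11/80 → 17/80
merge 17/80 + 3/8 → 47/80
merge 33/80 + 47/80 → 1
L = 17/80 + 47/80 + 1 = 9/5 = 1.8 bits/symbol.

1.8 bits/symbol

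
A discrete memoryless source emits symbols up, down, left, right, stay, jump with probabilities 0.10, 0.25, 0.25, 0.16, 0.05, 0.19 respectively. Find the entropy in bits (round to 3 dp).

H = −Σ pᵢ log₂ pᵢ.
−0.10·log₂(0.10) = 0.3322
−0.25·log₂(0.25) = 0.5000
−0.25·log₂(0.25) = 0.5000
−0.16·log₂(0.16) = 0.4230
−0.05·log₂(0.05) = 0.2161
−0.19·log₂(0.19) = 0.4552
Sum ≈ 2.4265 → 2.427 bits.

2.427 bits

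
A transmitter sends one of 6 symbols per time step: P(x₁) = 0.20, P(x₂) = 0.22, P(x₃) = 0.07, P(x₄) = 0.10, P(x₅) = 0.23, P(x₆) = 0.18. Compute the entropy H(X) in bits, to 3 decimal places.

H = −Σ pᵢ log₂ pᵢ.
−0.20·log₂(0.20) = 0.4644
−0.22·log₂(0.22) = 0.4806
−0.07·log₂(0.07) = 0.2686
−0.10·log₂(0.10) = 0.3322
−0.23·log₂(0.23) = 0.4877
−0.18·log₂(0.18) = 0.4453
Sum ≈ 2.4787 → 2.479 bits.

2.479 bits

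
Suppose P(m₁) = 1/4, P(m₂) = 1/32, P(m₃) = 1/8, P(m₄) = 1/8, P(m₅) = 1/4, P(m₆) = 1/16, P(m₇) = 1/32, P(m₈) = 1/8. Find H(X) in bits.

Each probability is a power of 1/2, so log₂(1/p) is an integer.
H = Σ p·log₂(1/p) = 1/4·2 + 1/32·5 + 1/8·3 + 1/8·3 + 1/4·2 + 1/16·4 + 1/32·5 + 1/8·3 = 2.6875 bits.

2.6875 bits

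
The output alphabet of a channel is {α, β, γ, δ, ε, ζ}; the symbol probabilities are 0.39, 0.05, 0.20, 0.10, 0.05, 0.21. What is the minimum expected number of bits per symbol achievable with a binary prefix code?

2.3 bits/symbol

Repeatedly combine the two least-probable nodes; the expected code length is the sum of the merged weights.
merge 1/20 + 1/20 → 1/10
merge 1/10 + 1/10 → 1/5
merge 1/5 + 1/5 → 2/5
merge 21/100 + 39/100 → 3/5
merge 2/5 + 3/5 → 1
L = 1/10 + 1/5 + 2/5 + 3/5 + 1 = 23/10 = 2.3 bits/symbol.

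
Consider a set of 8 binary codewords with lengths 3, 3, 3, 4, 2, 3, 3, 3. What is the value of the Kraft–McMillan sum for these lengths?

With common denominator 2^4 = 16: Σ 2^(−ℓᵢ) = 2/16 + 2/16 + 2/16 + 1/16 + 4/16 + 2/16 + 2/16 + 2/16 = 17/16 = 1.0625.

1.0625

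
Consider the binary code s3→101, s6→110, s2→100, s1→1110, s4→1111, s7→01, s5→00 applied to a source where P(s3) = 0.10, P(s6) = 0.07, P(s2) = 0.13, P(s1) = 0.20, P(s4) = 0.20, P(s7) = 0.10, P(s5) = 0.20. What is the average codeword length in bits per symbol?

L̄ = Σ pᵢ·ℓᵢ = 0.10·3 + 0.07·3 + 0.13·3 + 0.20·4 + 0.20·4 + 0.10·2 + 0.20·2 = 3.1 bits/symbol.

3.1 bits/symbol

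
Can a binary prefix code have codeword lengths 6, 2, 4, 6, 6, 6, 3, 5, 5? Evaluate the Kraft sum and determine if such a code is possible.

0.5625; yes

With common denominator 2^6 = 64: Σ 2^(−ℓᵢ) = 1/64 + 16/64 + 4/64 + 1/64 + 1/64 + 1/64 + 8/64 + 2/64 + 2/64 = 36/64 = 0.5625.
Kraft's inequality requires Σ ≤ 1; here Σ = 0.5625 ≤ 1, so such a prefix code exists.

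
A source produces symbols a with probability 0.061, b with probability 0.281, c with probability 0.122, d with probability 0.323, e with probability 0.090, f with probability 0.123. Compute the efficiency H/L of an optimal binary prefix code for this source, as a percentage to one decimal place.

Entropy H = −Σ p log₂ p ≈ 2.3422 bits.
Huffman merges: 61/1000+9/100→151/1000; 61/500+123/1000→49/200; 151/1000+49/200→99/250; 281/1000+323/1000→151/250; 99/250+151/250→1. L = 599/250 ≈ 2.3960.
Efficiency = H/L = 2.3422/2.3960 = 97.8%.

97.8%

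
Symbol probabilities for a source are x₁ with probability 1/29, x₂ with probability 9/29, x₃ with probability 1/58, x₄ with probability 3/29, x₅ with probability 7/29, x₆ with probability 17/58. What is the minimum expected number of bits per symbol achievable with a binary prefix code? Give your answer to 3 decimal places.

Repeatedly combine the two least-probable nodes; the expected code length is the sum of the merged weights.
merge 1/58 + 1/29 → 3/58
merge 3/58 + 3/29 → 9/58
merge 9/58 + 7/29 → 23/58
merge 17/58 + 9/29 → 35/58
merge 23/58 + 35/58 → 1
L = 3/58 + 9/58 + 23/58 + 35/58 + 1 = 64/29 ≈ 2.207 bits/symbol.

2.207 bits/symbol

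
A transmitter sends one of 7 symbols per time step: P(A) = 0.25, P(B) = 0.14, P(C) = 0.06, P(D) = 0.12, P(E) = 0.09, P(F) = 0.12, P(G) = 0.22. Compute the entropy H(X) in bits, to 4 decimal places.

2.6680 bits

H = −Σ pᵢ log₂ pᵢ.
−0.25·log₂(0.25) = 0.5000
−0.14·log₂(0.14) = 0.3971
−0.06·log₂(0.06) = 0.2435
−0.12·log₂(0.12) = 0.3671
−0.09·log₂(0.09) = 0.3127
−0.12·log₂(0.12) = 0.3671
−0.22·log₂(0.22) = 0.4806
Sum ≈ 2.6680 → 2.6680 bits.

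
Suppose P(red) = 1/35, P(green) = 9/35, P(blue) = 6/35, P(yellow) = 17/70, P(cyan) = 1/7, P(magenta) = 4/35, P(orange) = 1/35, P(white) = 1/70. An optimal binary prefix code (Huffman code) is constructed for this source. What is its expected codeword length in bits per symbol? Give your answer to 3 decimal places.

2.614 bits/symbol

Repeatedly combine the two least-probable nodes; the expected code length is the sum of the merged weights.
merge 1/70 + 1/35 → 3/70
merge 1/35 + 3/70 → 1/14
merge 1/14 + 4/35 → 13/70
merge 1/7 + 6/35 → 11/35
merge 13/70 + 17/70 → 3/7
merge 9/35 + 11/35 → 4/7
merge 3/7 + 4/7 → 1
L = 3/70 + 1/14 + 13/70 + 11/35 + 3/7 + 4/7 + 1 = 183/70 ≈ 2.614 bits/symbol.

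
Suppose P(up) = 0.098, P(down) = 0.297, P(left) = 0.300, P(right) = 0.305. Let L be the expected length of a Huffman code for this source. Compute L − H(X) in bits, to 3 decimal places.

0.108 bits

Entropy H = −Σ p log₂ p ≈ 1.8922 bits.
Huffman merges: 49/500+297/1000→79/200; 3/10+61/200→121/200; 79/200+121/200→1. L = 2 ≈ 2.0000.
L − H = 2.0000 − 1.8922 = 0.108 bits.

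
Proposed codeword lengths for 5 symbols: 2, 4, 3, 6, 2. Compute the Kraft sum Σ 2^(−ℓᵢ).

With common denominator 2^6 = 64: Σ 2^(−ℓᵢ) = 16/64 + 4/64 + 8/64 + 1/64 + 16/64 = 45/64 = 0.703125.

0.703125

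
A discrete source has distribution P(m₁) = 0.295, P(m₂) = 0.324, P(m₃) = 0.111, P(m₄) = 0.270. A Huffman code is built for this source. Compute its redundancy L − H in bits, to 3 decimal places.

Entropy H = −Σ p log₂ p ≈ 1.9084 bits.
Huffman merges: 111/1000+27/100→381/1000; 59/200+81/250→619/1000; 381/1000+619/1000→1. L = 2 ≈ 2.0000.
L − H = 2.0000 − 1.9084 = 0.092 bits.

0.092 bits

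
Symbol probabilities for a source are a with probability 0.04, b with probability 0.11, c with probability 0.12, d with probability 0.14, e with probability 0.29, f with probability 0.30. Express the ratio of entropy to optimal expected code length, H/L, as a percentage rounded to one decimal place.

97.1%

Entropy H = −Σ p log₂ p ≈ 2.3392 bits.
Huffman merges: 1/25+11/100→3/20; 3/25+7/50→13/50; 3/20+13/50→41/100; 29/100+3/10→59/100; 41/100+59/100→1. L = 241/100 ≈ 2.4100.
Efficiency = H/L = 2.3392/2.4100 = 97.1%.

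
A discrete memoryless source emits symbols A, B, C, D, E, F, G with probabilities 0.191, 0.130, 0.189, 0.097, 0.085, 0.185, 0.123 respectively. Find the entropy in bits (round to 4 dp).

2.7441 bits

H = −Σ pᵢ log₂ pᵢ.
−0.191·log₂(0.191) = 0.4562
−0.130·log₂(0.130) = 0.3826
−0.189·log₂(0.189) = 0.4543
−0.097·log₂(0.097) = 0.3265
−0.085·log₂(0.085) = 0.3023
−0.185·log₂(0.185) = 0.4504
−0.123·log₂(0.123) = 0.3719
Sum ≈ 2.7441 → 2.7441 bits.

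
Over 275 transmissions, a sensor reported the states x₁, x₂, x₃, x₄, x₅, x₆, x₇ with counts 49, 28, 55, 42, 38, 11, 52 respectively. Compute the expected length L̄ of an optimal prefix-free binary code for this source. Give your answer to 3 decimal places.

2.753 bits/symbol

Probabilities are the counts divided by 275.
Repeatedly combine the two least-probable nodes; the expected code length is the sum of the merged weights.
merge 1/25 + 28/275 → 39/275
merge 38/275 + 39/275 → 7/25
merge 42/275 + 49/275 → 91/275
merge 52/275 + 1/5 → 107/275
merge 7/25 + 91/275 → 168/275
merge 107/275 + 168/275 → 1
L = 39/275 + 7/25 + 91/275 + 107/275 + 168/275 + 1 = 757/275 ≈ 2.753 bits/symbol.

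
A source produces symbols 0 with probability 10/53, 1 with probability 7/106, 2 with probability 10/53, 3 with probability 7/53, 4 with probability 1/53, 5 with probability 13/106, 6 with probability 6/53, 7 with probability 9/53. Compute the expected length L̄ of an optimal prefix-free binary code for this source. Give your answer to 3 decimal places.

Repeatedly combine the two least-probable nodes; the expected code length is the sum of the merged weights.
merge 1/53 + 7/106 → 9/106
merge 9/106 + 6/53 → 21/106
merge 13/106 + 7/53 → 27/106
merge 9/53 + 10/53 → 19/53
merge 10/53 + 21/106 → 41/106
merge 27/106 + 19/53 → 65/106
merge 41/106 + 65/106 → 1
L = 9/106 + 21/106 + 27/106 + 19/53 + 41/106 + 65/106 + 1 = 307/106 ≈ 2.896 bits/symbol.

2.896 bits/symbol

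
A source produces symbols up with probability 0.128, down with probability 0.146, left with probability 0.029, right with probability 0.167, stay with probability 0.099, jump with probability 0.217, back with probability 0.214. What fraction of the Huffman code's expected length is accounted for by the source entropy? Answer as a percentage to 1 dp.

98.2%

Entropy H = −Σ p log₂ p ≈ 2.6489 bits.
Huffman merges: 29/1000+99/1000→16/125; 16/125+16/125→32/125; 73/500+167/1000→313/1000; 107/500+217/1000→431/1000; 32/125+313/1000→569/1000; 431/1000+569/1000→1. L = 2697/1000 ≈ 2.6970.
Efficiency = H/L = 2.6489/2.6970 = 98.2%.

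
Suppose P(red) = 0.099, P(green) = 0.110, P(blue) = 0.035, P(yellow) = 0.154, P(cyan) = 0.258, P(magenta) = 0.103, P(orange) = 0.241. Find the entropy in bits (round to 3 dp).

H = −Σ pᵢ log₂ pᵢ.
−0.099·log₂(0.099) = 0.3303
−0.110·log₂(0.110) = 0.3503
−0.035·log₂(0.035) = 0.1693
−0.154·log₂(0.154) = 0.4156
−0.258·log₂(0.258) = 0.5043
−0.103·log₂(0.103) = 0.3378
−0.241·log₂(0.241) = 0.4947
Sum ≈ 2.6023 → 2.602 bits.

2.602 bits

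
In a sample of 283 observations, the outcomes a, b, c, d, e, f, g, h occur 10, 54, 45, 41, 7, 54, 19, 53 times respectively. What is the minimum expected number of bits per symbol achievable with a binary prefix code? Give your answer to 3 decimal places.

Probabilities are the counts divided by 283.
Repeatedly combine the two least-probable nodes; the expected code length is the sum of the merged weights.
merge 7/283 + 10/283 → 17/283
merge 17/283 + 19/283 → 36/283
merge 36/283 + 41/283 → 77/283
merge 45/283 + 53/283 → 98/283
merge 54/283 + 54/283 → 108/283
merge 77/283 + 98/283 → 175/283
merge 108/283 + 175/283 → 1
L = 17/283 + 36/283 + 77/283 + 98/283 + 108/283 + 175/283 + 1 = 794/283 ≈ 2.806 bits/symbol.

2.806 bits/symbol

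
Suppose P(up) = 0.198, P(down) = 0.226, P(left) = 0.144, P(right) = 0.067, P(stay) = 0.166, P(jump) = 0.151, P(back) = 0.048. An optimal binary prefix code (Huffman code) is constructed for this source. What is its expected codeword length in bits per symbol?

2.691 bits/symbol

Repeatedly combine the two least-probable nodes; the expected code length is the sum of the merged weights.
merge 6/125 + 67/1000 → 23/200
merge 23/200 + 18/125 → 259/1000
merge 151/1000 + 83/500 → 317/1000
merge 99/500 + 113/500 → 53/125
merge 259/1000 + 317/1000 → 72/125
merge 53/125 + 72/125 → 1
L = 23/200 + 259/1000 + 317/1000 + 53/125 + 72/125 + 1 = 2691/1000 = 2.691 bits/symbol.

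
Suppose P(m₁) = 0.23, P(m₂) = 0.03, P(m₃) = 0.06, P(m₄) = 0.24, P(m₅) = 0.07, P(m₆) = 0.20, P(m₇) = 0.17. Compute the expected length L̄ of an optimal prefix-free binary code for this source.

2.58 bits/symbol

Repeatedly combine the two least-probable nodes; the expected code length is the sum of the merged weights.
merge 3/100 + 3/50 → 9/100
merge 7/100 + 9/100 → 4/25
merge 4/25 + 17/100 → 33/100
merge 1/5 + 23/100 → 43/100
merge 6/25 + 33/100 → 57/100
merge 43/100 + 57/100 → 1
L = 9/100 + 4/25 + 33/100 + 43/100 + 57/100 + 1 = 129/50 = 2.58 bits/symbol.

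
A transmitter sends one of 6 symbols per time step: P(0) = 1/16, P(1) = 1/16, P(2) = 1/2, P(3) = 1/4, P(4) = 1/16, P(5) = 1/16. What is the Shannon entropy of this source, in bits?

2 bits

Each probability is a power of 1/2, so log₂(1/p) is an integer.
H = Σ p·log₂(1/p) = 1/16·4 + 1/16·4 + 1/2·1 + 1/4·2 + 1/16·4 + 1/16·4 = 2 bits.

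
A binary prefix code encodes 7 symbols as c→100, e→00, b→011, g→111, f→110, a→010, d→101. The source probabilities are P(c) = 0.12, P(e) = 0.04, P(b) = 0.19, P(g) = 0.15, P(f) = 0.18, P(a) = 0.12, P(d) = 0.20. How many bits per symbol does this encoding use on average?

2.96 bits/symbol

L̄ = Σ pᵢ·ℓᵢ = 0.12·3 + 0.04·2 + 0.19·3 + 0.15·3 + 0.18·3 + 0.12·3 + 0.20·3 = 2.96 bits/symbol.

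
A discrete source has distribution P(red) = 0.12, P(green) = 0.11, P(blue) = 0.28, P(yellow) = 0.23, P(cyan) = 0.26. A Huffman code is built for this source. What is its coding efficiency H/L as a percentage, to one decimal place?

Entropy H = −Σ p log₂ p ≈ 2.2245 bits.
Huffman merges: 11/100+3/25→23/100; 23/100+23/100→23/50; 13/50+7/25→27/50; 23/50+27/50→1. L = 223/100 ≈ 2.2300.
Efficiency = H/L = 2.2245/2.2300 = 99.8%.

99.8%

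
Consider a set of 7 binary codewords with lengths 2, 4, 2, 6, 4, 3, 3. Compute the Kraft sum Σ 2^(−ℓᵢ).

0.890625

With common denominator 2^6 = 64: Σ 2^(−ℓᵢ) = 16/64 + 4/64 + 16/64 + 1/64 + 4/64 + 8/64 + 8/64 = 57/64 = 0.890625.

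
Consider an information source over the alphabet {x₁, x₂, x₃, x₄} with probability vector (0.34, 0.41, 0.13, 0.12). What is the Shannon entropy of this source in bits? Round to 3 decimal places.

H = −Σ pᵢ log₂ pᵢ.
−0.34·log₂(0.34) = 0.5292
−0.41·log₂(0.41) = 0.5274
−0.13·log₂(0.13) = 0.3826
−0.12·log₂(0.12) = 0.3671
Sum ≈ 1.8063 → 1.806 bits.

1.806 bits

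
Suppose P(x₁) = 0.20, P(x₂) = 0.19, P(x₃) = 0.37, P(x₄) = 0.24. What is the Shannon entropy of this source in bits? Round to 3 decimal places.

1.944 bits

H = −Σ pᵢ log₂ pᵢ.
−0.20·log₂(0.20) = 0.4644
−0.19·log₂(0.19) = 0.4552
−0.37·log₂(0.37) = 0.5307
−0.24·log₂(0.24) = 0.4941
Sum ≈ 1.9445 → 1.944 bits.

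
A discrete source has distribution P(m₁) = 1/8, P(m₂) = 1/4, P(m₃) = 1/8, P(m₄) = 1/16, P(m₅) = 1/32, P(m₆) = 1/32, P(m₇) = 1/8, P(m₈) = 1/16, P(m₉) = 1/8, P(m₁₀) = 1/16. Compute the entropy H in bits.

3.0625 bits

Each probability is a power of 1/2, so log₂(1/p) is an integer.
H = Σ p·log₂(1/p) = 1/8·3 + 1/4·2 + 1/8·3 + 1/16·4 + 1/32·5 + 1/32·5 + 1/8·3 + 1/16·4 + 1/8·3 + 1/16·4 = 3.0625 bits.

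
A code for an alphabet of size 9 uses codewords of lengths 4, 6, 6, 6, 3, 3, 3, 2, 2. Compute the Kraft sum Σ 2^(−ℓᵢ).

With common denominator 2^6 = 64: Σ 2^(−ℓᵢ) = 4/64 + 1/64 + 1/64 + 1/64 + 8/64 + 8/64 + 8/64 + 16/64 + 16/64 = 63/64 = 0.984375.

0.984375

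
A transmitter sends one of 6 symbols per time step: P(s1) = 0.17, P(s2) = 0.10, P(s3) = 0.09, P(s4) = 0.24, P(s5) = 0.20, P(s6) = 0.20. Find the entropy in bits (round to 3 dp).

H = −Σ pᵢ log₂ pᵢ.
−0.17·log₂(0.17) = 0.4346
−0.10·log₂(0.10) = 0.3322
−0.09·log₂(0.09) = 0.3127
−0.24·log₂(0.24) = 0.4941
−0.20·log₂(0.20) = 0.4644
−0.20·log₂(0.20) = 0.4644
Sum ≈ 2.5023 → 2.502 bits.

2.502 bits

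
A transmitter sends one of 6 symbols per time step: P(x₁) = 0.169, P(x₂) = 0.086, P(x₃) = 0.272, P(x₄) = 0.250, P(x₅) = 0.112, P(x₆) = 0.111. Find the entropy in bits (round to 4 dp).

H = −Σ pᵢ log₂ pᵢ.
−0.169·log₂(0.169) = 0.4335
−0.086·log₂(0.086) = 0.3044
−0.272·log₂(0.272) = 0.5109
−0.250·log₂(0.250) = 0.5000
−0.112·log₂(0.112) = 0.3537
−0.111·log₂(0.111) = 0.3520
Sum ≈ 2.4545 → 2.4545 bits.

2.4545 bits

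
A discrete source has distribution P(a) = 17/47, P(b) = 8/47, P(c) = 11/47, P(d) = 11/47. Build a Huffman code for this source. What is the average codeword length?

Repeatedly combine the two least-probable nodes; the expected code length is the sum of the merged weights.
merge 8/47 + 11/47 → 19/47
merge 11/47 + 17/47 → 28/47
merge 19/47 + 28/47 → 1
L = 19/47 + 28/47 + 1 = 2 bits/symbol.

2 bits/symbol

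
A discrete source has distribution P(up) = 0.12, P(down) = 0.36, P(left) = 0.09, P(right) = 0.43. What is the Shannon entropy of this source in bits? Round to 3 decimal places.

H = −Σ pᵢ log₂ pᵢ.
−0.12·log₂(0.12) = 0.3671
−0.36·log₂(0.36) = 0.5306
−0.09·log₂(0.09) = 0.3127
−0.43·log₂(0.43) = 0.5236
Sum ≈ 1.7339 → 1.734 bits.

1.734 bits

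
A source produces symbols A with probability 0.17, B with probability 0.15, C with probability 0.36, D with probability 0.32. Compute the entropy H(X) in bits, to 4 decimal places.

1.9018 bits

H = −Σ pᵢ log₂ pᵢ.
−0.17·log₂(0.17) = 0.4346
−0.15·log₂(0.15) = 0.4105
−0.36·log₂(0.36) = 0.5306
−0.32·log₂(0.32) = 0.5260
Sum ≈ 1.9018 → 1.9018 bits.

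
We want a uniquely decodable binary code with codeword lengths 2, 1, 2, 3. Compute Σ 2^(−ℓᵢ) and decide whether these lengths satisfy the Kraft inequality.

1.125; no

With common denominator 2^3 = 8: Σ 2^(−ℓᵢ) = 2/8 + 4/8 + 2/8 + 1/8 = 9/8 = 1.125.
Kraft's inequality requires Σ ≤ 1; here Σ = 1.125 > 1, so no such prefix code exists.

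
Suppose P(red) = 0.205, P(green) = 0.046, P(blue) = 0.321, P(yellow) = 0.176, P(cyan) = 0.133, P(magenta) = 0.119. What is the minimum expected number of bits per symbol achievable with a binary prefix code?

Repeatedly combine the two least-probable nodes; the expected code length is the sum of the merged weights.
merge 23/500 + 119/1000 → 33/200
merge 133/1000 + 33/200 → 149/500
merge 22/125 + 41/200 → 381/1000
merge 149/500 + 321/1000 → 619/1000
merge 381/1000 + 619/1000 → 1
L = 33/200 + 149/500 + 381/1000 + 619/1000 + 1 = 2463/1000 = 2.463 bits/symbol.

2.463 bits/symbol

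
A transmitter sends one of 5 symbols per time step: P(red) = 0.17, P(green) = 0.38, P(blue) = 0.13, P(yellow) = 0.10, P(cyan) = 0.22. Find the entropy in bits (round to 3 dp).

H = −Σ pᵢ log₂ pᵢ.
−0.17·log₂(0.17) = 0.4346
−0.38·log₂(0.38) = 0.5305
−0.13·log₂(0.13) = 0.3826
−0.10·log₂(0.10) = 0.3322
−0.22·log₂(0.22) = 0.4806
Sum ≈ 2.1605 → 2.160 bits.

2.160 bits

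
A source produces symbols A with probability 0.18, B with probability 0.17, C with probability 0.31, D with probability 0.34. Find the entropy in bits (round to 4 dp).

1.9329 bits

H = −Σ pᵢ log₂ pᵢ.
−0.18·log₂(0.18) = 0.4453
−0.17·log₂(0.17) = 0.4346
−0.31·log₂(0.31) = 0.5238
−0.34·log₂(0.34) = 0.5292
Sum ≈ 1.9329 → 1.9329 bits.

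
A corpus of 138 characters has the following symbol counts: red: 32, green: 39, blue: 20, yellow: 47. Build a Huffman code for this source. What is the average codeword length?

Probabilities are the counts divided by 138.
Repeatedly combine the two least-probable nodes; the expected code length is the sum of the merged weights.
merge 10/69 + 16/69 → 26/69
merge 13/46 + 47/138 → 43/69
merge 26/69 + 43/69 → 1
L = 26/69 + 43/69 + 1 = 2 bits/symbol.

2 bits/symbol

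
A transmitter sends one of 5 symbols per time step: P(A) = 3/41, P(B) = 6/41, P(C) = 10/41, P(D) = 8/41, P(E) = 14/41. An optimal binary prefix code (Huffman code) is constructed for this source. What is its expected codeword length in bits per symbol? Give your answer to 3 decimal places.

2.220 bits/symbol

Repeatedly combine the two least-probable nodes; the expected code length is the sum of the merged weights.
merge 3/41 + 6/41 → 9/41
merge 8/41 + 9/41 → 17/41
merge 10/41 + 14/41 → 24/41
merge 17/41 + 24/41 → 1
L = 9/41 + 17/41 + 24/41 + 1 = 91/41 ≈ 2.220 bits/symbol.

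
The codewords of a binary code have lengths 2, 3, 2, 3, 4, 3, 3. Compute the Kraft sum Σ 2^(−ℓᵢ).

With common denominator 2^4 = 16: Σ 2^(−ℓᵢ) = 4/16 + 2/16 + 4/16 + 2/16 + 1/16 + 2/16 + 2/16 = 17/16 = 1.0625.

1.0625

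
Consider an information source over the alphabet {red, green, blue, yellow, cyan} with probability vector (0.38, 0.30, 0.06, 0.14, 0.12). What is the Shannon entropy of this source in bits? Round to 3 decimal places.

2.059 bits

H = −Σ pᵢ log₂ pᵢ.
−0.38·log₂(0.38) = 0.5305
−0.30·log₂(0.30) = 0.5211
−0.06·log₂(0.06) = 0.2435
−0.14·log₂(0.14) = 0.3971
−0.12·log₂(0.12) = 0.3671
Sum ≈ 2.0593 → 2.059 bits.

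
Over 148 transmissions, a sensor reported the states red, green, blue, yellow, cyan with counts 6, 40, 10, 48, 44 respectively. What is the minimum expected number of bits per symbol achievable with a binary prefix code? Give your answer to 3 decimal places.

2.108 bits/symbol

Probabilities are the counts divided by 148.
Repeatedly combine the two least-probable nodes; the expected code length is the sum of the merged weights.
merge 3/74 + 5/74 → 4/37
merge 4/37 + 10/37 → 14/37
merge 11/37 + 12/37 → 23/37
merge 14/37 + 23/37 → 1
L = 4/37 + 14/37 + 23/37 + 1 = 78/37 ≈ 2.108 bits/symbol.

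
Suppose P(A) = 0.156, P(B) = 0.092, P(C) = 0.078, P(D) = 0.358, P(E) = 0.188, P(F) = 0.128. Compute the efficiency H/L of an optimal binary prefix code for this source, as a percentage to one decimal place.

97.2%

Entropy H = −Σ p log₂ p ≈ 2.3854 bits.
Huffman merges: 39/500+23/250→17/100; 16/125+39/250→71/250; 17/100+47/250→179/500; 71/250+179/500→321/500; 179/500+321/500→1. L = 1227/500 ≈ 2.4540.
Efficiency = H/L = 2.3854/2.4540 = 97.2%.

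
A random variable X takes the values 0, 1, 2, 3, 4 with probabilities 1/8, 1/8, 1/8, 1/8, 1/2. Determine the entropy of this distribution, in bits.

Each probability is a power of 1/2, so log₂(1/p) is an integer.
H = Σ p·log₂(1/p) = 1/8·3 + 1/8·3 + 1/8·3 + 1/8·3 + 1/2·1 = 2 bits.

2 bits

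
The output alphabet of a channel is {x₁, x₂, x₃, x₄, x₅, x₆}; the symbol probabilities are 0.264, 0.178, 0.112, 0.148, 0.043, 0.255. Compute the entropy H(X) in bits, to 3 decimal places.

2.410 bits

H = −Σ pᵢ log₂ pᵢ.
−0.264·log₂(0.264) = 0.5072
−0.178·log₂(0.178) = 0.4432
−0.112·log₂(0.112) = 0.3537
−0.148·log₂(0.148) = 0.4079
−0.043·log₂(0.043) = 0.1952
−0.255·log₂(0.255) = 0.5027
Sum ≈ 2.4101 → 2.410 bits.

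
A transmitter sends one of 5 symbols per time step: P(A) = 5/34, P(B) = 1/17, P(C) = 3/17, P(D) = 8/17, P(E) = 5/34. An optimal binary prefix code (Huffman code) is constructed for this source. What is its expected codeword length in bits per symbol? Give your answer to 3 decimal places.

2.059 bits/symbol

Repeatedly combine the two least-probable nodes; the expected code length is the sum of the merged weights.
merge 1/17 + 5/34 → 7/34
merge 5/34 + 3/17 → 11/34
merge 7/34 + 11/34 → 9/17
merge 8/17 + 9/17 → 1
L = 7/34 + 11/34 + 9/17 + 1 = 35/17 ≈ 2.059 bits/symbol.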